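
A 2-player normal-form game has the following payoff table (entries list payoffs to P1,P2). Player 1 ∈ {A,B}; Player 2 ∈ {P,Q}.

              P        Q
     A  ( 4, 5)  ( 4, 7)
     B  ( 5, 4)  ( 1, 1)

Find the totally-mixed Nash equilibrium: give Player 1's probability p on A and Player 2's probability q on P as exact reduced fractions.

P1 indiff ⇒ q·4+(1-q)·4 = q·5+(1-q)·1 ⇒ q(-1) = (1-q)(-3) ⇒ q = 3/4
P2 indiff ⇒ p·5+(1-p)·4 = p·7+(1-p)·1 ⇒ p(-2) = (1-p)(-3) ⇒ p = 3/5

(p,q) = (3/5, 3/4)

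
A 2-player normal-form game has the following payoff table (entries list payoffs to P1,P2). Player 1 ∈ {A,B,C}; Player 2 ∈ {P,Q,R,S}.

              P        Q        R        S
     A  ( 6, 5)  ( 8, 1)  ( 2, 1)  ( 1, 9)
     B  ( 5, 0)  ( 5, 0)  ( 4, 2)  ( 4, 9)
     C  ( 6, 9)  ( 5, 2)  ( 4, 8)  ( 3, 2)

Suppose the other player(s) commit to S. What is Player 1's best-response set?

u_1(A vs S) = 1
u_1(B vs S) = 4
u_1(C vs S) = 3
max payoff 4 at {B}

BR_1 = {B}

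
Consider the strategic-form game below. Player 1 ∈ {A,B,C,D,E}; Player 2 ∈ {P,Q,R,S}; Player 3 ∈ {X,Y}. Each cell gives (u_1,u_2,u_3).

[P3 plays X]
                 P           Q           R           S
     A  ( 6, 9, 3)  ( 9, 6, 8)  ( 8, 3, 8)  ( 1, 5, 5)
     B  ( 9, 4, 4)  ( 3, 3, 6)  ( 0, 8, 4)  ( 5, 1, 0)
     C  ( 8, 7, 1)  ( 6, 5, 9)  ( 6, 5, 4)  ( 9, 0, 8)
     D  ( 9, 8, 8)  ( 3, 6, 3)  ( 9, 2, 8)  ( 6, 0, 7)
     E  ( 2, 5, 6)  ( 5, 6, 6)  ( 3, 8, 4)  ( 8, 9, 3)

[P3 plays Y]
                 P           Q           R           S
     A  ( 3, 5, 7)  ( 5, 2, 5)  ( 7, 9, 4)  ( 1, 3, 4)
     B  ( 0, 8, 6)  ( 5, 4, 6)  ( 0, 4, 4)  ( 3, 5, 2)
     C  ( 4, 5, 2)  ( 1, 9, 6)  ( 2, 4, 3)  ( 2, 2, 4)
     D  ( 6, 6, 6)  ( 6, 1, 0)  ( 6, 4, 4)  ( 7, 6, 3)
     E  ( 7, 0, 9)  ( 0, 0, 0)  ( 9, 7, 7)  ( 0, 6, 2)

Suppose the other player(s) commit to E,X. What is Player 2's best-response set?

u_2(P vs E,X) = 5
u_2(Q vs E,X) = 6
u_2(R vs E,X) = 8
u_2(S vs E,X) = 9
max payoff 9 at {S}

argmax u_2 = {S}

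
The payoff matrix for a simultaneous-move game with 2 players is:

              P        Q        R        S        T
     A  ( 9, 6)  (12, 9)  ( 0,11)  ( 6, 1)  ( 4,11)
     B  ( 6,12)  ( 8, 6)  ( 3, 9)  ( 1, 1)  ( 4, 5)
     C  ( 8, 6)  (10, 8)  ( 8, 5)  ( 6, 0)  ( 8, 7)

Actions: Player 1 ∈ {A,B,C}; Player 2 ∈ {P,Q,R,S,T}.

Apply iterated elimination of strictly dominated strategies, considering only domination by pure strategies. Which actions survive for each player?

IESDS → P1:{A,C} P2:{Q,R,T}

P1 drop B (C beats it: P:8>6 Q:10>8 R:8>3 S:6>1 T:8>4)
P2 drop P (Q beats it: A:9>6 C:8>6)
P2 drop S (Q beats it: A:9>1 C:8>0)
P1→{A,C} P2→{Q,R,T}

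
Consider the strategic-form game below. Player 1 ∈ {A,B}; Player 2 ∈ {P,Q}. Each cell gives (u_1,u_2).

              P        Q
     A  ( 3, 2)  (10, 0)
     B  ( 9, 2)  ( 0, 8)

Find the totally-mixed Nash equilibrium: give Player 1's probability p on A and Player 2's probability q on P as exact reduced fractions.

P1 indiff ⇒ q·3+(1-q)·10 = q·9+(1-q)·0 ⇒ q(-6) = (1-q)(-10) ⇒ q = 5/8
P2 indiff ⇒ p·2+(1-p)·2 = p·0+(1-p)·8 ⇒ p(2) = (1-p)(6) ⇒ p = 3/4

(p,q) = (3/4, 5/8)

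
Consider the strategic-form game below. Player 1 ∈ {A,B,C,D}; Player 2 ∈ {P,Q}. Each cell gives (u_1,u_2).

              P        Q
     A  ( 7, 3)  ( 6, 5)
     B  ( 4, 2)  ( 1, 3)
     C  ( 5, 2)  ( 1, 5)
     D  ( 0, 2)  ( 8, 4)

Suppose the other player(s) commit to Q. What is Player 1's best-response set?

P1 best: {D}

u_1(A vs Q) = 6
u_1(B vs Q) = 1
u_1(C vs Q) = 1
u_1(D vs Q) = 8
max payoff 8 at {D}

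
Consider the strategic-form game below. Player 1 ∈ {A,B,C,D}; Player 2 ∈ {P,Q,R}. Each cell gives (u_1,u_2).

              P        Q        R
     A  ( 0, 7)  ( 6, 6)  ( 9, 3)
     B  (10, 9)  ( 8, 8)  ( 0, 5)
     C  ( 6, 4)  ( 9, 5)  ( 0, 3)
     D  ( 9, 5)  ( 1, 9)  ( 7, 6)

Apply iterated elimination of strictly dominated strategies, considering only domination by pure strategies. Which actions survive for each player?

Survivors P1:{B,C} P2:{P,Q}

P2 drop R (Q beats it: A:6>3 B:8>5 C:5>3 D:9>6)
P1 drop A (B beats it: P:10>0 Q:8>6)
P1 drop D (B beats it: P:10>9 Q:8>1)
P1→{B,C} P2→{P,Q}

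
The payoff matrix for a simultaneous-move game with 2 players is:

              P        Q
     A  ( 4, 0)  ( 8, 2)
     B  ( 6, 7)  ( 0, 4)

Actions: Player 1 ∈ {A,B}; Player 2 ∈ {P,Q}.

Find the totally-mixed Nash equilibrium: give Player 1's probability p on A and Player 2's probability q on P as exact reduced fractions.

(p,q) = (3/5, 4/5)

P1 indiff ⇒ q·4+(1-q)·8 = q·6+(1-q)·0 ⇒ q(-2) = (1-q)(-8) ⇒ q = 4/5
P2 indiff ⇒ p·0+(1-p)·7 = p·2+(1-p)·4 ⇒ p(-2) = (1-p)(-3) ⇒ p = 3/5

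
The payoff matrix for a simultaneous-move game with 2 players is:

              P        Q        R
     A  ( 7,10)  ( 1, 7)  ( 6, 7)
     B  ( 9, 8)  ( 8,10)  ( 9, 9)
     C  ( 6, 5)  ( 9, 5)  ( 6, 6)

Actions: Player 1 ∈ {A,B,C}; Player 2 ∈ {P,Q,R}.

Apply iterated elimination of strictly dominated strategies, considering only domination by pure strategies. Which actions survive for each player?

P1 drop A (B beats it: P:9>7 Q:8>1 R:9>6)
P2 drop P (R beats it: B:9>8 C:6>5)
P1→{B,C} P2→{Q,R}

Remaining: P1:{B,C} P2:{Q,R}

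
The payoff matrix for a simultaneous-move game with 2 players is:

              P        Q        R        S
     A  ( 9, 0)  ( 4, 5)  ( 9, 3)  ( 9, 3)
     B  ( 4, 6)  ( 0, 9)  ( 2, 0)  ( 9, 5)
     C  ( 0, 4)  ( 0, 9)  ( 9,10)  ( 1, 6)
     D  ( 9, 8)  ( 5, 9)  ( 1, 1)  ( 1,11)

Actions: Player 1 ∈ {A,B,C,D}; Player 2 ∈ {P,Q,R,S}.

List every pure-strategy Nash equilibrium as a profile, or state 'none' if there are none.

(A,P): not NE [P2→Q gives 5>0]
(A,Q): not NE [P1→D gives 5>4]
(A,R): not NE [P2→Q gives 5>3]
(A,S): not NE [P2→Q gives 5>3]
(B,P): not NE [P1→D gives 9>4; P2→Q gives 9>6]
(B,Q): not NE [P1→D gives 5>0]
(B,R): not NE [P1→C gives 9>2; P2→Q gives 9>0]
(B,S): not NE [P2→Q gives 9>5]
(C,P): not NE [P1→D gives 9>0; P2→R gives 10>4]
(C,Q): not NE [P1→D gives 5>0; P2→R gives 10>9]
(C,R): NE
(C,S): not NE [P1→B gives 9>1; P2→R gives 10>6]
(D,P): not NE [P2→S gives 11>8]
(D,Q): not NE [P2→S gives 11>9]
(D,R): not NE [P1→C gives 9>1; P2→S gives 11>1]
(D,S): not NE [P1→B gives 9>1]

Nash profiles: (C,R)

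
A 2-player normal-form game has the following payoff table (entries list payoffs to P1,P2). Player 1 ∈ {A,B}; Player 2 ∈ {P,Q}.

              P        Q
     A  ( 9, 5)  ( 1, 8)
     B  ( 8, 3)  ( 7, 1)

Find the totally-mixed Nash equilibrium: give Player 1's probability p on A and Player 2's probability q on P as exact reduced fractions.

P1 indiff ⇒ q·9+(1-q)·1 = q·8+(1-q)·7 ⇒ q(1) = (1-q)(6) ⇒ q = 6/7
P2 indiff ⇒ p·5+(1-p)·3 = p·8+(1-p)·1 ⇒ p(-3) = (1-p)(-2) ⇒ p = 2/5

(p,q) = (2/5, 6/7)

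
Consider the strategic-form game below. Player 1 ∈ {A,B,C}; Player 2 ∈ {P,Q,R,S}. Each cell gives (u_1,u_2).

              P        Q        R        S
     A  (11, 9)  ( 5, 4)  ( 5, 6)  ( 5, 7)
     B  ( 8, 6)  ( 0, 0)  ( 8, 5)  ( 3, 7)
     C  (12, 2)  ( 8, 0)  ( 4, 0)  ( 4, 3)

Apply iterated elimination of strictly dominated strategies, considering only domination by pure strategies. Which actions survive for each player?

Remaining: P1:{A,C} P2:{P,S}

P2 drop Q (P beats it: A:9>4 B:6>0 C:2>0)
P2 drop R (P beats it: A:9>6 B:6>5 C:2>0)
P1 drop B (A beats it: P:11>8 S:5>3)
P1→{A,C} P2→{P,S}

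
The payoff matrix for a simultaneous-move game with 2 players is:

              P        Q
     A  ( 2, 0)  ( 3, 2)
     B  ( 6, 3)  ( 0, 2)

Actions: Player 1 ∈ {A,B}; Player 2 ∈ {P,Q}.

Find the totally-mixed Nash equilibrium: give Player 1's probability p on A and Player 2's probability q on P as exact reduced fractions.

(p,q) = (1/3, 3/7)

P1 indiff ⇒ q·2+(1-q)·3 = q·6+(1-q)·0 ⇒ q(-4) = (1-q)(-3) ⇒ q = 3/7
P2 indiff ⇒ p·0+(1-p)·3 = p·2+(1-p)·2 ⇒ p(-2) = (1-p)(-1) ⇒ p = 1/3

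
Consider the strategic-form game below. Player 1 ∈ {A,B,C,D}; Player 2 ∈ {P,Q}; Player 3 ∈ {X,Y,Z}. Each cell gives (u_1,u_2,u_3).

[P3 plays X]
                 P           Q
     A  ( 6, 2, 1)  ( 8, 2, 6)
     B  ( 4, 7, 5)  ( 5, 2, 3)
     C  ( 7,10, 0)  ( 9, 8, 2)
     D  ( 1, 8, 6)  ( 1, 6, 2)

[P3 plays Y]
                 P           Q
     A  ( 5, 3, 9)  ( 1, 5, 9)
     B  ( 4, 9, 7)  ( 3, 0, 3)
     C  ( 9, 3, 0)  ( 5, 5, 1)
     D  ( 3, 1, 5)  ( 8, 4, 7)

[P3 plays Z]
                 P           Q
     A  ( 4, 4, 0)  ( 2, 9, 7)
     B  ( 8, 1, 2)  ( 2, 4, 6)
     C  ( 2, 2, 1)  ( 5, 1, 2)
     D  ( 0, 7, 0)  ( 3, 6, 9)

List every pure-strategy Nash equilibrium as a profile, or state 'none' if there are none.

No pure NE.

(A,P,X): not NE [P1→C gives 7>6; P3→Y gives 9>1]
(A,P,Y): not NE [P1→C gives 9>5; P2→Q gives 5>3]
(A,P,Z): not NE [P1→B gives 8>4; P2→Q gives 9>4; P3→Y gives 9>0]
(A,Q,X): not NE [P1→C gives 9>8; P3→Y gives 9>6]
(A,Q,Y): not NE [P1→D gives 8>1]
(A,Q,Z): not NE [P1→C gives 5>2; P3→Y gives 9>7]
(B,P,X): not NE [P1→C gives 7>4; P3→Y gives 7>5]
(B,P,Y): not NE [P1→C gives 9>4]
(B,P,Z): not NE [P2→Q gives 4>1; P3→Y gives 7>2]
(B,Q,X): not NE [P1→C gives 9>5; P2→P gives 7>2; P3→Z gives 6>3]
(B,Q,Y): not NE [P1→D gives 8>3; P2→P gives 9>0; P3→Z gives 6>3]
(B,Q,Z): not NE [P1→C gives 5>2]
(C,P,X): not NE [P3→Z gives 1>0]
(C,P,Y): not NE [P2→Q gives 5>3; P3→Z gives 1>0]
(C,P,Z): not NE [P1→B gives 8>2]
(C,Q,X): not NE [P2→P gives 10>8]
(C,Q,Y): not NE [P1→D gives 8>5; P3→Z gives 2>1]
(C,Q,Z): not NE [P2→P gives 2>1]
(D,P,X): not NE [P1→C gives 7>1]
(D,P,Y): not NE [P1→C gives 9>3; P2→Q gives 4>1; P3→X gives 6>5]
(D,P,Z): not NE [P1→B gives 8>0; P3→X gives 6>0]
(D,Q,X): not NE [P1→C gives 9>1; P2→P gives 8>6; P3→Z gives 9>2]
(D,Q,Y): not NE [P3→Z gives 9>7]
(D,Q,Z): not NE [P1→C gives 5>3; P2→P gives 7>6]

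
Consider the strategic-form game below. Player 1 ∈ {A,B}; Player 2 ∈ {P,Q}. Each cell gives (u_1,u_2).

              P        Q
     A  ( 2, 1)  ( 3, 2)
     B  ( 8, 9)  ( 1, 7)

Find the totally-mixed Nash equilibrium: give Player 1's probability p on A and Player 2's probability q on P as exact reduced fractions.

P1 indiff ⇒ q·2+(1-q)·3 = q·8+(1-q)·1 ⇒ q(-6) = (1-q)(-2) ⇒ q = 1/4
P2 indiff ⇒ p·1+(1-p)·9 = p·2+(1-p)·7 ⇒ p(-1) = (1-p)(-2) ⇒ p = 2/3

P1 mixes 2/3 on A; P2 mixes 1/4 on P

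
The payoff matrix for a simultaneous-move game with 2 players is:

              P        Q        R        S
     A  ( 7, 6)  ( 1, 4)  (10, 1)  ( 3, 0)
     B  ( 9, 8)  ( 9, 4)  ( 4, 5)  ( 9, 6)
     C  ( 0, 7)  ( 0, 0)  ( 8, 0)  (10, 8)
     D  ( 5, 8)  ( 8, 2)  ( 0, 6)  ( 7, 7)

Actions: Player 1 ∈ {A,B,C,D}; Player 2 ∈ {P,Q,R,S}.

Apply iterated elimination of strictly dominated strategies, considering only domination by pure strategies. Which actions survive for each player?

P1 drop D (B beats it: P:9>5 Q:9>8 R:4>0 S:9>7)
P2 drop Q (P beats it: A:6>4 B:8>4 C:7>0)
P2 drop R (P beats it: A:6>1 B:8>5 C:7>0)
P1 drop A (B beats it: P:9>7 S:9>3)
P1→{B,C} P2→{P,S}

Survivors P1:{B,C} P2:{P,S}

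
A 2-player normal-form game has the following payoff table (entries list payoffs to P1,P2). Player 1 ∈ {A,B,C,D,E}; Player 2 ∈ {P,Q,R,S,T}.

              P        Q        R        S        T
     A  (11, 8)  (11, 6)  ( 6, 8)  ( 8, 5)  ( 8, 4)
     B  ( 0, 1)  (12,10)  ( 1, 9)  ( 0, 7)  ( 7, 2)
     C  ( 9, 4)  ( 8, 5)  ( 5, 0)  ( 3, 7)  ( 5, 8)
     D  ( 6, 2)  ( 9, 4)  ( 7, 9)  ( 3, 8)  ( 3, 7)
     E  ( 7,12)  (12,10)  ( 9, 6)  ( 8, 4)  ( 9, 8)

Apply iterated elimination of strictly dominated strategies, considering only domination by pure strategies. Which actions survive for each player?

P1 drop C (A beats it: P:11>9 Q:11>8 R:6>5 S:8>3 T:8>5)
P1 drop D (E beats it: P:7>6 Q:12>9 R:9>7 S:8>3 T:9>3)
P2 drop S (Q beats it: A:6>5 B:10>7 E:10>4)
P2 drop T (Q beats it: A:6>4 B:10>2 E:10>8)
P1→{A,B,E} P2→{P,Q,R}

IESDS → P1:{A,B,E} P2:{P,Q,R}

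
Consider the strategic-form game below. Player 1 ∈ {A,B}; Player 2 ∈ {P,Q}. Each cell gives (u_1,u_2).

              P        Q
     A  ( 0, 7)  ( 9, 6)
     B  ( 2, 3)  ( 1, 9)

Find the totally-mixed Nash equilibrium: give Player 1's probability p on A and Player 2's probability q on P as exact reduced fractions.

(p,q) = (6/7, 4/5)

P1 indiff ⇒ q·0+(1-q)·9 = q·2+(1-q)·1 ⇒ q(-2) = (1-q)(-8) ⇒ q = 4/5
P2 indiff ⇒ p·7+(1-p)·3 = p·6+(1-p)·9 ⇒ p(1) = (1-p)(6) ⇒ p = 6/7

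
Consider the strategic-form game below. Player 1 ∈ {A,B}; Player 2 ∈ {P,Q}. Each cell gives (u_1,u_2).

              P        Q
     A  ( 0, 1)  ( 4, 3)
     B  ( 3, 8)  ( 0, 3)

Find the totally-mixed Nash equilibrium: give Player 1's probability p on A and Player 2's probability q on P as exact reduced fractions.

p=5/7, q=4/7

P1 indiff ⇒ q·0+(1-q)·4 = q·3+(1-q)·0 ⇒ q(-3) = (1-q)(-4) ⇒ q = 4/7
P2 indiff ⇒ p·1+(1-p)·8 = p·3+(1-p)·3 ⇒ p(-2) = (1-p)(-5) ⇒ p = 5/7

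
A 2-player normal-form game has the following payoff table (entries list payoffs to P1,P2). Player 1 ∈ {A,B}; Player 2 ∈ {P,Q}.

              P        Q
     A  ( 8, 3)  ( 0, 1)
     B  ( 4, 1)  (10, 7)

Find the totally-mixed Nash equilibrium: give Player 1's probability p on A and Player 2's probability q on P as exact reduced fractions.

P1 mixes 3/4 on A; P2 mixes 5/7 on P

P1 indiff ⇒ q·8+(1-q)·0 = q·4+(1-q)·10 ⇒ q(4) = (1-q)(10) ⇒ q = 5/7
P2 indiff ⇒ p·3+(1-p)·1 = p·1+(1-p)·7 ⇒ p(2) = (1-p)(6) ⇒ p = 3/4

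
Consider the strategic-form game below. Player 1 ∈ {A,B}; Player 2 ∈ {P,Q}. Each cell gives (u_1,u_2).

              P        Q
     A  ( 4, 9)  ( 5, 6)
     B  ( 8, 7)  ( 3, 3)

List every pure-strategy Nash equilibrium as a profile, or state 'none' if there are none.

NE set: (B,P)

(A,P): not NE [P1→B gives 8>4]
(A,Q): not NE [P2→P gives 9>6]
(B,P): NE
(B,Q): not NE [P1→A gives 5>3; P2→P gives 7>3]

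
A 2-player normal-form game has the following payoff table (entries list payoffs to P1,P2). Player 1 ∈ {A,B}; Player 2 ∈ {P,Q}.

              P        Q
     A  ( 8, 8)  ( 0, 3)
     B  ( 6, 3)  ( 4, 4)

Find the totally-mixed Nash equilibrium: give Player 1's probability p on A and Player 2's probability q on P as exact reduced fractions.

P1 indiff ⇒ q·8+(1-q)·0 = q·6+(1-q)·4 ⇒ q(2) = (1-q)(4) ⇒ q = 2/3
P2 indiff ⇒ p·8+(1-p)·3 = p·3+(1-p)·4 ⇒ p(5) = (1-p)(1) ⇒ p = 1/6

p=1/6, q=2/3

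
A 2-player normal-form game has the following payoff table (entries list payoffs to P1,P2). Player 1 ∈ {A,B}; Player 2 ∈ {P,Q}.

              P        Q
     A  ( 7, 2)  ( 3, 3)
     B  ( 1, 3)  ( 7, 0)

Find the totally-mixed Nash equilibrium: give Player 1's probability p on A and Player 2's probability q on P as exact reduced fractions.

(p,q) = (3/4, 2/5)

P1 indiff ⇒ q·7+(1-q)·3 = q·1+(1-q)·7 ⇒ q(6) = (1-q)(4) ⇒ q = 2/5
P2 indiff ⇒ p·2+(1-p)·3 = p·3+(1-p)·0 ⇒ p(-1) = (1-p)(-3) ⇒ p = 3/4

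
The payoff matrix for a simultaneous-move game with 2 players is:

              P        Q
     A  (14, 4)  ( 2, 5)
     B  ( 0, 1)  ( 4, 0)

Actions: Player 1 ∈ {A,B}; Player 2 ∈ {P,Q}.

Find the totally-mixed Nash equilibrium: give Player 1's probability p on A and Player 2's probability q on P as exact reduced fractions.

P1 indiff ⇒ q·14+(1-q)·2 = q·0+(1-q)·4 ⇒ q(14) = (1-q)(2) ⇒ q = 1/8
P2 indiff ⇒ p·4+(1-p)·1 = p·5+(1-p)·0 ⇒ p(-1) = (1-p)(-1) ⇒ p = 1/2

(p,q) = (1/2, 1/8)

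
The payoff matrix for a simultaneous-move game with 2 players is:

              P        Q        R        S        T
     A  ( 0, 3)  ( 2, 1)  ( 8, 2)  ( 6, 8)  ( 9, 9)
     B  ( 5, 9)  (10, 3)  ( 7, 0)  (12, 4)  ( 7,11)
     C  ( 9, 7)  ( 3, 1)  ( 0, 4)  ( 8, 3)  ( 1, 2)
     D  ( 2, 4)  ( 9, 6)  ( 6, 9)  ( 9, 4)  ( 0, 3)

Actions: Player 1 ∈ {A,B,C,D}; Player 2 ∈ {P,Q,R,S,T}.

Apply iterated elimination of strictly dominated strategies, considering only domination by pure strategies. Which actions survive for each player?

Survivors P1:{A,B,C} P2:{P,S,T}

P1 drop D (B beats it: P:5>2 Q:10>9 R:7>6 S:12>9 T:7>0)
P2 drop Q (P beats it: A:3>1 B:9>3 C:7>1)
P2 drop R (P beats it: A:3>2 B:9>0 C:7>4)
P1→{A,B,C} P2→{P,S,T}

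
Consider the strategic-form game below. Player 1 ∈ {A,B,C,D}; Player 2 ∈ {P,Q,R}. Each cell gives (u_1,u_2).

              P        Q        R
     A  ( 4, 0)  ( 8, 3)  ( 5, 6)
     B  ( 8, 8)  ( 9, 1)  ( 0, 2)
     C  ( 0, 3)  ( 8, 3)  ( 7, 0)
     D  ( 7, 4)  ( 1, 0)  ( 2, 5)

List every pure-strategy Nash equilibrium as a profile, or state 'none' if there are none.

PSNE = {(B,P)}

(A,P): not NE [P1→B gives 8>4; P2→R gives 6>0]
(A,Q): not NE [P1→B gives 9>8; P2→R gives 6>3]
(A,R): not NE [P1→C gives 7>5]
(B,P): NE
(B,Q): not NE [P2→P gives 8>1]
(B,R): not NE [P1→C gives 7>0; P2→P gives 8>2]
(C,P): not NE [P1→B gives 8>0]
(C,Q): not NE [P1→B gives 9>8]
(C,R): not NE [P2→Q gives 3>0]
(D,P): not NE [P1→B gives 8>7; P2→R gives 5>4]
(D,Q): not NE [P1→B gives 9>1; P2→R gives 5>0]
(D,R): not NE [P1→C gives 7>2]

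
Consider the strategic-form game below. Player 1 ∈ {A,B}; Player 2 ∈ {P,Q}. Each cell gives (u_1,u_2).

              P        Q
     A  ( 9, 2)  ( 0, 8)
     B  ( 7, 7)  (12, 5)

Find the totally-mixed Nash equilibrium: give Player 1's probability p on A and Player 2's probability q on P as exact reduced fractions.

P1 indiff ⇒ q·9+(1-q)·0 = q·7+(1-q)·12 ⇒ q(2) = (1-q)(12) ⇒ q = 6/7
P2 indiff ⇒ p·2+(1-p)·7 = p·8+(1-p)·5 ⇒ p(-6) = (1-p)(-2) ⇒ p = 1/4

p=1/4, q=6/7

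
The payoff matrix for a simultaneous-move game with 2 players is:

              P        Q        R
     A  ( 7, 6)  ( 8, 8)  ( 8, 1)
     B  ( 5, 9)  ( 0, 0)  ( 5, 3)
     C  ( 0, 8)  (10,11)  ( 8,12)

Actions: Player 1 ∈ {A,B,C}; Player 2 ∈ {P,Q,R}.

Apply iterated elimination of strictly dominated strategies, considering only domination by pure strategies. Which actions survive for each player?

P1 drop B (A beats it: P:7>5 Q:8>0 R:8>5)
P2 drop P (Q beats it: A:8>6 C:11>8)
P1→{A,C} P2→{Q,R}

IESDS → P1:{A,C} P2:{Q,R}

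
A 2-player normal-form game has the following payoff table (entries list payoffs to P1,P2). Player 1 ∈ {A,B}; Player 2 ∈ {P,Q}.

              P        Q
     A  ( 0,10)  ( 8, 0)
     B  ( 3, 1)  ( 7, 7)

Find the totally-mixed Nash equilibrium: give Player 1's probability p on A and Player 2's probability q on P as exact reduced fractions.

P1 mixes 3/8 on A; P2 mixes 1/4 on P

P1 indiff ⇒ q·0+(1-q)·8 = q·3+(1-q)·7 ⇒ q(-3) = (1-q)(-1) ⇒ q = 1/4
P2 indiff ⇒ p·10+(1-p)·1 = p·0+(1-p)·7 ⇒ p(10) = (1-p)(6) ⇒ p = 3/8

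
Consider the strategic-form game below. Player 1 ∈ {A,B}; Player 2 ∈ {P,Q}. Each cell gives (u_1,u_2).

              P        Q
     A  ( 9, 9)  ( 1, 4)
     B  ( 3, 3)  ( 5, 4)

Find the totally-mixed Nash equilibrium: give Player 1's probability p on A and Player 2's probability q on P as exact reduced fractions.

P1 indiff ⇒ q·9+(1-q)·1 = q·3+(1-q)·5 ⇒ q(6) = (1-q)(4) ⇒ q = 2/5
P2 indiff ⇒ p·9+(1-p)·3 = p·4+(1-p)·4 ⇒ p(5) = (1-p)(1) ⇒ p = 1/6

(p,q) = (1/6, 2/5)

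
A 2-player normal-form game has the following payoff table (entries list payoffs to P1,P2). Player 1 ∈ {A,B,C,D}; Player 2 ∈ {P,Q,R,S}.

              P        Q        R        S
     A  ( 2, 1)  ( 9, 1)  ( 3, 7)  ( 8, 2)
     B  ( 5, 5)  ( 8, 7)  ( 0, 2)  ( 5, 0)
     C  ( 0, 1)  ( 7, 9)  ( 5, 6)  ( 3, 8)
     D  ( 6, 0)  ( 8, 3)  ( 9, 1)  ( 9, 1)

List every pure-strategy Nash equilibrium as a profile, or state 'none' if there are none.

(A,P): not NE [P1→D gives 6>2; P2→R gives 7>1]
(A,Q): not NE [P2→R gives 7>1]
(A,R): not NE [P1→D gives 9>3]
(A,S): not NE [P1→D gives 9>8; P2→R gives 7>2]
(B,P): not NE [P1→D gives 6>5; P2→Q gives 7>5]
(B,Q): not NE [P1→A gives 9>8]
(B,R): not NE [P1→D gives 9>0; P2→Q gives 7>2]
(B,S): not NE [P1→D gives 9>5; P2→Q gives 7>0]
(C,P): not NE [P1→D gives 6>0; P2→Q gives 9>1]
(C,Q): not NE [P1→A gives 9>7]
(C,R): not NE [P1→D gives 9>5; P2→Q gives 9>6]
(C,S): not NE [P1→D gives 9>3; P2→Q gives 9>8]
(D,P): not NE [P2→Q gives 3>0]
(D,Q): not NE [P1→A gives 9>8]
(D,R): not NE [P2→Q gives 3>1]
(D,S): not NE [P2→Q gives 3>1]

Equilibria: none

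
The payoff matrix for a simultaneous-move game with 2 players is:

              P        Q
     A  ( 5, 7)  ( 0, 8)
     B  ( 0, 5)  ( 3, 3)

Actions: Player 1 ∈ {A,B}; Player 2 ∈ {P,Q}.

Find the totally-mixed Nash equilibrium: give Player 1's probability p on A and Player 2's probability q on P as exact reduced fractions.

P1 indiff ⇒ q·5+(1-q)·0 = q·0+(1-q)·3 ⇒ q(5) = (1-q)(3) ⇒ q = 3/8
P2 indiff ⇒ p·7+(1-p)·5 = p·8+(1-p)·3 ⇒ p(-1) = (1-p)(-2) ⇒ p = 2/3

p=2/3, q=3/8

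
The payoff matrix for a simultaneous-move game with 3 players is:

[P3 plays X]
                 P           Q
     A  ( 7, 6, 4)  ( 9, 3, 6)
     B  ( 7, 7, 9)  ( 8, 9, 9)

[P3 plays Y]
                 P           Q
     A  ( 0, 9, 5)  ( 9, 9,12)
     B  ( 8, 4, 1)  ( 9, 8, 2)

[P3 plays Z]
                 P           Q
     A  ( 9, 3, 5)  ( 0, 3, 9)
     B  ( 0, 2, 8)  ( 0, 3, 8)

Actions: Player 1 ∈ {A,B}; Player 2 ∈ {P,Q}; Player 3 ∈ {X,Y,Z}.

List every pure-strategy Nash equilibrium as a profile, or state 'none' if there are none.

NE set: (A,P,Z), (A,Q,Y)

(A,P,X): not NE [P3→Z gives 5>4]
(A,P,Y): not NE [P1→B gives 8>0]
(A,P,Z): NE
(A,Q,X): not NE [P2→P gives 6>3; P3→Y gives 12>6]
(A,Q,Y): NE
(A,Q,Z): not NE [P3→Y gives 12>9]
(B,P,X): not NE [P2→Q gives 9>7]
(B,P,Y): not NE [P2→Q gives 8>4; P3→X gives 9>1]
(B,P,Z): not NE [P1→A gives 9>0; P2→Q gives 3>2; P3→X gives 9>8]
(B,Q,X): not NE [P1→A gives 9>8]
(B,Q,Y): not NE [P3→X gives 9>2]
(B,Q,Z): not NE [P3→X gives 9>8]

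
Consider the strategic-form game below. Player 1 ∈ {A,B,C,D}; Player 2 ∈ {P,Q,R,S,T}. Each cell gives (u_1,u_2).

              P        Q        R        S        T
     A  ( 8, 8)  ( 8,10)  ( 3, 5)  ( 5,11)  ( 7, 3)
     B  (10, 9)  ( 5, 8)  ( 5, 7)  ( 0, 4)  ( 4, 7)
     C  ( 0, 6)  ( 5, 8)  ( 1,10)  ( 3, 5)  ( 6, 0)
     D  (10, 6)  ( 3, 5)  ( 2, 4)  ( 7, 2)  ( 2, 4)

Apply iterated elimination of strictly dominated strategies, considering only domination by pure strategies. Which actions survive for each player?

Survivors P1:{A,B,D} P2:{P,Q,S}

P1 drop C (A beats it: P:8>0 Q:8>5 R:3>1 S:5>3 T:7>6)
P2 drop R (P beats it: A:8>5 B:9>7 D:6>4)
P2 drop T (P beats it: A:8>3 B:9>7 D:6>4)
P1→{A,B,D} P2→{P,Q,S}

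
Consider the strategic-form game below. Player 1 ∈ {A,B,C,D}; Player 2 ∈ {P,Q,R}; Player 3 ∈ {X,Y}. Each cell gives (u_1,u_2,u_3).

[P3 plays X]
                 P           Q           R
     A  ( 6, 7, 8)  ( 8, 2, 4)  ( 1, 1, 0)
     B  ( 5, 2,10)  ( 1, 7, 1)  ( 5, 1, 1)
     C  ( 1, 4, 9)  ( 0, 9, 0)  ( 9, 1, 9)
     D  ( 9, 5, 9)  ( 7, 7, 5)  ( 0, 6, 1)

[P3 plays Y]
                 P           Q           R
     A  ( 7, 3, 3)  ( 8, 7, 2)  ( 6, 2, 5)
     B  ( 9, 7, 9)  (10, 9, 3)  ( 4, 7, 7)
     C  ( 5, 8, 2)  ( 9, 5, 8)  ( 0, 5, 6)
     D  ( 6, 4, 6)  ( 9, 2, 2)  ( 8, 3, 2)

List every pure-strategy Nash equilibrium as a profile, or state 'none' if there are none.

(A,P,X): not NE [P1→D gives 9>6]
(A,P,Y): not NE [P1→B gives 9>7; P2→Q gives 7>3; P3→X gives 8>3]
(A,Q,X): not NE [P2→P gives 7>2]
(A,Q,Y): not NE [P1→B gives 10>8; P3→X gives 4>2]
(A,R,X): not NE [P1→C gives 9>1; P2→P gives 7>1; P3→Y gives 5>0]
(A,R,Y): not NE [P1→D gives 8>6; P2→Q gives 7>2]
(B,P,X): not NE [P1→D gives 9>5; P2→Q gives 7>2]
(B,P,Y): not NE [P2→Q gives 9>7; P3→X gives 10>9]
(B,Q,X): not NE [P1→A gives 8>1; P3→Y gives 3>1]
(B,Q,Y): NE
(B,R,X): not NE [P1→C gives 9>5; P2→Q gives 7>1; P3→Y gives 7>1]
(B,R,Y): not NE [P1→D gives 8>4; P2→Q gives 9>7]
(C,P,X): not NE [P1→D gives 9>1; P2→Q gives 9>4]
(C,P,Y): not NE [P1→B gives 9>5; P3→X gives 9>2]
(C,Q,X): not NE [P1→A gives 8>0; P3→Y gives 8>0]
(C,Q,Y): not NE [P1→B gives 10>9; P2→P gives 8>5]
(C,R,X): not NE [P2→Q gives 9>1]
(C,R,Y): not NE [P1→D gives 8>0; P2→P gives 8>5; P3→X gives 9>6]
(D,P,X): not NE [P2→Q gives 7>5]
(D,P,Y): not NE [P1→B gives 9>6; P3→X gives 9>6]
(D,Q,X): not NE [P1→A gives 8>7]
(D,Q,Y): not NE [P1→B gives 10>9; P2→P gives 4>2; P3→X gives 5>2]
(D,R,X): not NE [P1→C gives 9>0; P2→Q gives 7>6; P3→Y gives 2>1]
(D,R,Y): not NE [P2→P gives 4>3]

NE set: (B,Q,Y)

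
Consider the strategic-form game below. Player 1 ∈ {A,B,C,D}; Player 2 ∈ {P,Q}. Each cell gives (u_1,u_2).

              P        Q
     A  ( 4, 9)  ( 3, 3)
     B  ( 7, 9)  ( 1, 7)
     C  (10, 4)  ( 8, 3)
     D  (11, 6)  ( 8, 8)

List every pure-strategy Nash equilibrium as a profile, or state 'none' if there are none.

(A,P): not NE [P1→D gives 11>4]
(A,Q): not NE [P1→D gives 8>3; P2→P gives 9>3]
(B,P): not NE [P1→D gives 11>7]
(B,Q): not NE [P1→D gives 8>1; P2→P gives 9>7]
(C,P): not NE [P1→D gives 11>10]
(C,Q): not NE [P2→P gives 4>3]
(D,P): not NE [P2→Q gives 8>6]
(D,Q): NE

Nash profiles: (D,Q)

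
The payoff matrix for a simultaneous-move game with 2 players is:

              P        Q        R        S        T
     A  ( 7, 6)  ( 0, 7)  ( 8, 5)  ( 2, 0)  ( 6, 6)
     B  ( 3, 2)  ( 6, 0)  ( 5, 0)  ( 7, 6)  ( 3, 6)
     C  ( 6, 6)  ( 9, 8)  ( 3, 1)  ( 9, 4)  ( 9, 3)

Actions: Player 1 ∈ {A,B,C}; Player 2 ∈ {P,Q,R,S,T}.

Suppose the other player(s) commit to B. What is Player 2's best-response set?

BR_2 = {S,T}

u_2(P vs B) = 2
u_2(Q vs B) = 0
u_2(R vs B) = 0
u_2(S vs B) = 6
u_2(T vs B) = 6
max payoff 6 at {S,T}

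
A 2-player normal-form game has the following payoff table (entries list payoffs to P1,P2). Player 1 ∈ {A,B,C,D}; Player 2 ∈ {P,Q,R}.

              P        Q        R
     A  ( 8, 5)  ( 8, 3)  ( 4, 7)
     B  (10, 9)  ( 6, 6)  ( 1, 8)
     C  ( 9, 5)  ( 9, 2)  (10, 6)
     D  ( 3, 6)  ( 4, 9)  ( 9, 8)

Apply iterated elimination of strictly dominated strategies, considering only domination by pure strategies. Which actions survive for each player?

IESDS → P1:{B,C} P2:{P,R}

P1 drop A (C beats it: P:9>8 Q:9>8 R:10>4)
P1 drop D (C beats it: P:9>3 Q:9>4 R:10>9)
P2 drop Q (P beats it: B:9>6 C:5>2)
P1→{B,C} P2→{P,R}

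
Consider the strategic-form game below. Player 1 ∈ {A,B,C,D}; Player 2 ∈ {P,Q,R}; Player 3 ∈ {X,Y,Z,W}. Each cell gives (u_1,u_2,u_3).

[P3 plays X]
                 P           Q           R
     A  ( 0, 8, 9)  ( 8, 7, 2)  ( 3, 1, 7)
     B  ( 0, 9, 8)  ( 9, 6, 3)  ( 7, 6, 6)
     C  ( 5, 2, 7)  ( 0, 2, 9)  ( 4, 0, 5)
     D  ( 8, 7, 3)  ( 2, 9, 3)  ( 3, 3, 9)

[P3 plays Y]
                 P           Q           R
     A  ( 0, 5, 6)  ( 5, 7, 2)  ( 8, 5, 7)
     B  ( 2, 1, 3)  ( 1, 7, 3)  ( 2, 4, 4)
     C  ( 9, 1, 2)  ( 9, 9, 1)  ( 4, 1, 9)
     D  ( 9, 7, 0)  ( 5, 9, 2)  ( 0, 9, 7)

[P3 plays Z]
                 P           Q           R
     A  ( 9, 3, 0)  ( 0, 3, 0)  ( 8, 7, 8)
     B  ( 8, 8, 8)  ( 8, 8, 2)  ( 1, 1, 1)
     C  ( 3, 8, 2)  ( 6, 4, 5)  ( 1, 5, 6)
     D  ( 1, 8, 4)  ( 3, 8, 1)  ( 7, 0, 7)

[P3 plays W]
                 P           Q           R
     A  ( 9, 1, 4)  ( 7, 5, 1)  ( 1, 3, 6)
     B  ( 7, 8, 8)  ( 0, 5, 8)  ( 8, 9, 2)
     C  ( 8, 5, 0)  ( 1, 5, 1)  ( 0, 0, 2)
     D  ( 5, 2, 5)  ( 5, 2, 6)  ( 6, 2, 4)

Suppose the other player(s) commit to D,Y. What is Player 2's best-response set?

P2 best: {Q,R}

u_2(P vs D,Y) = 7
u_2(Q vs D,Y) = 9
u_2(R vs D,Y) = 9
max payoff 9 at {Q,R}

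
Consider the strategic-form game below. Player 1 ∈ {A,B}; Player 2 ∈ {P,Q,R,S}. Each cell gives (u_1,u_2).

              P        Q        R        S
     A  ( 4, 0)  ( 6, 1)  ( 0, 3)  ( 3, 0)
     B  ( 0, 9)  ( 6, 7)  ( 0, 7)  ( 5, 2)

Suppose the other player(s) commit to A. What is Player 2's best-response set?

u_2(P vs A) = 0
u_2(Q vs A) = 1
u_2(R vs A) = 3
u_2(S vs A) = 0
max payoff 3 at {R}

P2 best: {R}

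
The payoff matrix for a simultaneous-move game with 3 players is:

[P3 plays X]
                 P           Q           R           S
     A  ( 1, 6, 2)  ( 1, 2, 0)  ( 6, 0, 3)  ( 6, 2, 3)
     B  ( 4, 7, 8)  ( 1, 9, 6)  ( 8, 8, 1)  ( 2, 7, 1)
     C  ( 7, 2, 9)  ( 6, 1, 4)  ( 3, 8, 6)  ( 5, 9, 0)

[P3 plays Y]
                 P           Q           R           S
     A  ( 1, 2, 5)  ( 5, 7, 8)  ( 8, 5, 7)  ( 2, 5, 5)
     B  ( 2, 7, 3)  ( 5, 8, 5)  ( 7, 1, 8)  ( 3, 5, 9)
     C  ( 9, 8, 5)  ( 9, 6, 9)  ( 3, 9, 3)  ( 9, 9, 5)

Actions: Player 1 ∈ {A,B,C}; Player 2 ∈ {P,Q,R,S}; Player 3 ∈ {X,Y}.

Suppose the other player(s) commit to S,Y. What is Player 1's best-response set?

BR_1 = {C}

u_1(A vs S,Y) = 2
u_1(B vs S,Y) = 3
u_1(C vs S,Y) = 9
max payoff 9 at {C}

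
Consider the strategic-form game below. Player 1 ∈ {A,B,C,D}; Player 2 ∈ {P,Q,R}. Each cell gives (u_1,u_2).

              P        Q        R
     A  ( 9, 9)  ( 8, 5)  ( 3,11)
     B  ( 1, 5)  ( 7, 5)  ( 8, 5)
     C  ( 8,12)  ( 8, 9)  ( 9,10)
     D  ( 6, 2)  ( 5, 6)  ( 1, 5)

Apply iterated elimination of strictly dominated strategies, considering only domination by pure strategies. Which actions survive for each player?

Survivors P1:{A,C} P2:{P,R}

P1 drop B (C beats it: P:8>1 Q:8>7 R:9>8)
P1 drop D (A beats it: P:9>6 Q:8>5 R:3>1)
P2 drop Q (P beats it: A:9>5 C:12>9)
P1→{A,C} P2→{P,R}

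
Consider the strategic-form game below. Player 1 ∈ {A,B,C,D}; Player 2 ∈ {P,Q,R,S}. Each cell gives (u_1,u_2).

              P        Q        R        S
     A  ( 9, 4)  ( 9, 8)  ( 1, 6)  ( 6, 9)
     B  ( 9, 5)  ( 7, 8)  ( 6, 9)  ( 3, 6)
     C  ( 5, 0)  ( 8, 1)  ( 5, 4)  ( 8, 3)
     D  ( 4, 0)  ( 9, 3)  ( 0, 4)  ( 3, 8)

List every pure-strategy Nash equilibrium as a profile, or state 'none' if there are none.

(A,P): not NE [P2→S gives 9>4]
(A,Q): not NE [P2→S gives 9>8]
(A,R): not NE [P1→B gives 6>1; P2→S gives 9>6]
(A,S): not NE [P1→C gives 8>6]
(B,P): not NE [P2→R gives 9>5]
(B,Q): not NE [P1→D gives 9>7; P2→R gives 9>8]
(B,R): NE
(B,S): not NE [P1→C gives 8>3; P2→R gives 9>6]
(C,P): not NE [P1→B gives 9>5; P2→R gives 4>0]
(C,Q): not NE [P1→D gives 9>8; P2→R gives 4>1]
(C,R): not NE [P1→B gives 6>5]
(C,S): not NE [P2→R gives 4>3]
(D,P): not NE [P1→B gives 9>4; P2→S gives 8>0]
(D,Q): not NE [P2→S gives 8>3]
(D,R): not NE [P1→B gives 6>0; P2→S gives 8>4]
(D,S): not NE [P1→C gives 8>3]

NE set: (B,R)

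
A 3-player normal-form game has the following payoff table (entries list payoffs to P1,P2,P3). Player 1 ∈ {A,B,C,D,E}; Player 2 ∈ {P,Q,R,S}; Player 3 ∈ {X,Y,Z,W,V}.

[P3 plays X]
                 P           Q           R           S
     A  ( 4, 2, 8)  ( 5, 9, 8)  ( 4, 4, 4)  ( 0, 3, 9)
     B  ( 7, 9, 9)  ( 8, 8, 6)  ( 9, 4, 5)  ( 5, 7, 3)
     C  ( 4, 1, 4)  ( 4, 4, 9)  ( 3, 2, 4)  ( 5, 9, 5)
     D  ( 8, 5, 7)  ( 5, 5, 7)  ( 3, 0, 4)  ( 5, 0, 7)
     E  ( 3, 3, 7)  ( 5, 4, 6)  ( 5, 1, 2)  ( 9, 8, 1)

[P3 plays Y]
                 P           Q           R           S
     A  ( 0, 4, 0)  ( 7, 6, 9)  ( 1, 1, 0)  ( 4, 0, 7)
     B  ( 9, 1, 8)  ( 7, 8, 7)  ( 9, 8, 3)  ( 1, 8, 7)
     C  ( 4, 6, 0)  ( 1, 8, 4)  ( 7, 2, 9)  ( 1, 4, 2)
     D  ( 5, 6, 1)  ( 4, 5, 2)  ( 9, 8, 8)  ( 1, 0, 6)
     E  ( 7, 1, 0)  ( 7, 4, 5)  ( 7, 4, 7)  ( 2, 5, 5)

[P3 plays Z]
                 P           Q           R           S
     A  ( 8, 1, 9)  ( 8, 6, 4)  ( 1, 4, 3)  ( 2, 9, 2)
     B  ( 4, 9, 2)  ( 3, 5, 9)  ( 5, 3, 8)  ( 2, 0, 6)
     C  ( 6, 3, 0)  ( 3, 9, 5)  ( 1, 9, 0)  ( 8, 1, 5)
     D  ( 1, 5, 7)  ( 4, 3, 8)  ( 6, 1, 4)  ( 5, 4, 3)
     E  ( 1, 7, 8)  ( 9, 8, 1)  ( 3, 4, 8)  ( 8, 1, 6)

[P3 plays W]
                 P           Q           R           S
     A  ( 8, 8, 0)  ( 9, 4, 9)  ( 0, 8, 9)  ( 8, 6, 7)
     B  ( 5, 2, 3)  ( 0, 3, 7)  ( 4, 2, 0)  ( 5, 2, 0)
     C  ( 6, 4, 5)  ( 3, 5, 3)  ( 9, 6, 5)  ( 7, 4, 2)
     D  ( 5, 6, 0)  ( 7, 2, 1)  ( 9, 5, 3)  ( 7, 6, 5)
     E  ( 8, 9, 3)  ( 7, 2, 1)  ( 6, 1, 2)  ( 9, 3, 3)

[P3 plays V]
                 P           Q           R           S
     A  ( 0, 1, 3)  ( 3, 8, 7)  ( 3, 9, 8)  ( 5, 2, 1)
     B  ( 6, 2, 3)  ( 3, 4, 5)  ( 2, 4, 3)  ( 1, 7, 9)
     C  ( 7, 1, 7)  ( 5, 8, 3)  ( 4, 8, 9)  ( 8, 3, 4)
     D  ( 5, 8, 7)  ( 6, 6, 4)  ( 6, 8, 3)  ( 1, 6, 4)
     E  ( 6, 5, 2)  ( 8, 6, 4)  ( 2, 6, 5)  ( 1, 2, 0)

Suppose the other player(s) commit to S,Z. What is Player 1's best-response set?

argmax u_1 = {C,E}

u_1(A vs S,Z) = 2
u_1(B vs S,Z) = 2
u_1(C vs S,Z) = 8
u_1(D vs S,Z) = 5
u_1(E vs S,Z) = 8
max payoff 8 at {C,E}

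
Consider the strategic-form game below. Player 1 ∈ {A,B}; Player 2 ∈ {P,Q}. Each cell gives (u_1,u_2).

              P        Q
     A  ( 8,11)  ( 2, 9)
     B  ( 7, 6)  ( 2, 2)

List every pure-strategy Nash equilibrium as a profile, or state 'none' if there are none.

Nash profiles: (A,P)

(A,P): NE
(A,Q): not NE [P2→P gives 11>9]
(B,P): not NE [P1→A gives 8>7]
(B,Q): not NE [P2→P gives 6>2]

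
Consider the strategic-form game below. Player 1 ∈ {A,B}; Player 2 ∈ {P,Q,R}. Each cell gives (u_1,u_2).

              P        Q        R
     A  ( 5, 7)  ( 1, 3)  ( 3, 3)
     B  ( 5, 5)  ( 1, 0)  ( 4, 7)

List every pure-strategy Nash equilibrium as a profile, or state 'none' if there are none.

(A,P): NE
(A,Q): not NE [P2→P gives 7>3]
(A,R): not NE [P1→B gives 4>3; P2→P gives 7>3]
(B,P): not NE [P2→R gives 7>5]
(B,Q): not NE [P2→R gives 7>0]
(B,R): NE

Nash profiles: (A,P), (B,R)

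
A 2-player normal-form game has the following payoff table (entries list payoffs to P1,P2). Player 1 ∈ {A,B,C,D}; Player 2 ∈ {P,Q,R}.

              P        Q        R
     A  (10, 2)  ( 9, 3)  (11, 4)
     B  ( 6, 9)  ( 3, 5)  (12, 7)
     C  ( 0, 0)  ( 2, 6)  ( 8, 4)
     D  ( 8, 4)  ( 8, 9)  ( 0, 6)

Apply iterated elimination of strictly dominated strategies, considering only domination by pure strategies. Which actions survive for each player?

IESDS → P1:{A,B} P2:{P,R}

P1 drop C (A beats it: P:10>0 Q:9>2 R:11>8)
P1 drop D (A beats it: P:10>8 Q:9>8 R:11>0)
P2 drop Q (R beats it: A:4>3 B:7>5)
P1→{A,B} P2→{P,R}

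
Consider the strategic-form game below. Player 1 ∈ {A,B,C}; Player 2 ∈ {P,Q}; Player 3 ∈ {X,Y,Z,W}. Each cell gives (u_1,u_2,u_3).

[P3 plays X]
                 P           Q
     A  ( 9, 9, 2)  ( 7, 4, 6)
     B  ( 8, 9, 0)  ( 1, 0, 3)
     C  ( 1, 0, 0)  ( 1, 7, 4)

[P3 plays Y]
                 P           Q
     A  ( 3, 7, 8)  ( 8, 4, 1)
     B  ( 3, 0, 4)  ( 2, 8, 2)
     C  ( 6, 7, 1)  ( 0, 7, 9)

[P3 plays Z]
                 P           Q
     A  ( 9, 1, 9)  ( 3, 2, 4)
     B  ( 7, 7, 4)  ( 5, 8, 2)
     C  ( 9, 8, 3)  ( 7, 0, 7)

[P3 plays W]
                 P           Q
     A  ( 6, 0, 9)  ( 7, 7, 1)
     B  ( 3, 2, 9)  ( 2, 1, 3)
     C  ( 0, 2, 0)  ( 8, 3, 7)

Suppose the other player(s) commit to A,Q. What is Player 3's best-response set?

P3 best: {X}

u_3(X vs A,Q) = 6
u_3(Y vs A,Q) = 1
u_3(Z vs A,Q) = 4
u_3(W vs A,Q) = 1
max payoff 6 at {X}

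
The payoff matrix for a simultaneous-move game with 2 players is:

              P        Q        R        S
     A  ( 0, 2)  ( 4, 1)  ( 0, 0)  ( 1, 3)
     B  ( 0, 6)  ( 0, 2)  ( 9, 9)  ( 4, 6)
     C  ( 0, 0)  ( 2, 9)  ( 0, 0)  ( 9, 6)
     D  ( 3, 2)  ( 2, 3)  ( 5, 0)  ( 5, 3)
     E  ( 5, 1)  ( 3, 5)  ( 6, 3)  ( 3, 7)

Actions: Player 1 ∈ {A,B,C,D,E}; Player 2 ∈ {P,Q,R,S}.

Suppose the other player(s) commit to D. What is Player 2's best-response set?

u_2(P vs D) = 2
u_2(Q vs D) = 3
u_2(R vs D) = 0
u_2(S vs D) = 3
max payoff 3 at {Q,S}

argmax u_2 = {Q,S}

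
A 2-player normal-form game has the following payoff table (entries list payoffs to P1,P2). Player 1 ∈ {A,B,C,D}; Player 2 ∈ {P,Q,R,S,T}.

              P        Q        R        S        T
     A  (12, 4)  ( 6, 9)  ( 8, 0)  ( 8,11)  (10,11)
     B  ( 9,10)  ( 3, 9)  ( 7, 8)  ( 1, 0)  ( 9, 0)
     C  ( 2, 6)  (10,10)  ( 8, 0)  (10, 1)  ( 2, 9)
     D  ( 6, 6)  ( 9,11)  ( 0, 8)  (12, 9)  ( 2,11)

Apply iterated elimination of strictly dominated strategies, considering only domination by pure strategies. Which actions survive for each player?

P1 drop B (A beats it: P:12>9 Q:6>3 R:8>7 S:8>1 T:10>9)
P2 drop P (Q beats it: A:9>4 C:10>6 D:11>6)
P2 drop R (Q beats it: A:9>0 C:10>0 D:11>8)
P1→{A,C,D} P2→{Q,S,T}

Survivors P1:{A,C,D} P2:{Q,S,T}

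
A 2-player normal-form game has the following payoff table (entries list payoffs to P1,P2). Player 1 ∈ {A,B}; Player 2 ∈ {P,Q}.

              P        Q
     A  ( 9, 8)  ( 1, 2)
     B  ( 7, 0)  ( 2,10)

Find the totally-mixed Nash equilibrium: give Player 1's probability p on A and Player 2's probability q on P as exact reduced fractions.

P1 indiff ⇒ q·9+(1-q)·1 = q·7+(1-q)·2 ⇒ q(2) = (1-q)(1) ⇒ q = 1/3
P2 indiff ⇒ p·8+(1-p)·0 = p·2+(1-p)·10 ⇒ p(6) = (1-p)(10) ⇒ p = 5/8

(p,q) = (5/8, 1/3)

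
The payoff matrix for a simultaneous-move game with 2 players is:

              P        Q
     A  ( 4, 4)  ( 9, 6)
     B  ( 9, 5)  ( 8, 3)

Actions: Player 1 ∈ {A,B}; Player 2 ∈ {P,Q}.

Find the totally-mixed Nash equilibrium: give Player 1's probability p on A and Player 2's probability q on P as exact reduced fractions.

P1 indiff ⇒ q·4+(1-q)·9 = q·9+(1-q)·8 ⇒ q(-5) = (1-q)(-1) ⇒ q = 1/6
P2 indiff ⇒ p·4+(1-p)·5 = p·6+(1-p)·3 ⇒ p(-2) = (1-p)(-2) ⇒ p = 1/2

(p,q) = (1/2, 1/6)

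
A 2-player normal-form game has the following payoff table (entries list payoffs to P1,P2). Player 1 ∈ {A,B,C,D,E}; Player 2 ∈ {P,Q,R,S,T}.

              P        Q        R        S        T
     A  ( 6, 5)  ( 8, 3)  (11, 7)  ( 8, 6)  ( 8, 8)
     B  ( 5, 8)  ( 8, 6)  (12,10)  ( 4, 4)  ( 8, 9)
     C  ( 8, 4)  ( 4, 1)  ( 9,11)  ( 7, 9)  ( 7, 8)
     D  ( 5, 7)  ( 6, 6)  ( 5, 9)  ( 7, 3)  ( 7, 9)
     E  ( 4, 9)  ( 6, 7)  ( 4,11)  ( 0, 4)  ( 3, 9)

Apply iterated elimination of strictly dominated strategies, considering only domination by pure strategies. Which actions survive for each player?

P1 drop D (A beats it: P:6>5 Q:8>6 R:11>5 S:8>7 T:8>7)
P1 drop E (A beats it: P:6>4 Q:8>6 R:11>4 S:8>0 T:8>3)
P2 drop P (R beats it: A:7>5 B:10>8 C:11>4)
P1 drop C (A beats it: Q:8>4 R:11>9 S:8>7 T:8>7)
P2 drop Q (R beats it: A:7>3 B:10>6)
P2 drop S (R beats it: A:7>6 B:10>4)
P1→{A,B} P2→{R,T}

Remaining: P1:{A,B} P2:{R,T}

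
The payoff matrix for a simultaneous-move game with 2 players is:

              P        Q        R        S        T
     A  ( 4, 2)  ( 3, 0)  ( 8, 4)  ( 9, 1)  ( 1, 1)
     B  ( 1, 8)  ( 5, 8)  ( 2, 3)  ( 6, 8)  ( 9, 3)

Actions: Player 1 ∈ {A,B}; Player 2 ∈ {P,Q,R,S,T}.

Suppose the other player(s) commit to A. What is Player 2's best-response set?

u_2(P vs A) = 2
u_2(Q vs A) = 0
u_2(R vs A) = 4
u_2(S vs A) = 1
u_2(T vs A) = 1
max payoff 4 at {R}

argmax u_2 = {R}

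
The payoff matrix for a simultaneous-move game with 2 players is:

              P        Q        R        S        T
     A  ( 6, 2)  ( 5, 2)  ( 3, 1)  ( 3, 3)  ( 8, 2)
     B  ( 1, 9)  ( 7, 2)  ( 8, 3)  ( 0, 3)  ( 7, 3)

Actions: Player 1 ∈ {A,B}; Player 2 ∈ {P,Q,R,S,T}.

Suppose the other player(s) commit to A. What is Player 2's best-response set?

u_2(P vs A) = 2
u_2(Q vs A) = 2
u_2(R vs A) = 1
u_2(S vs A) = 3
u_2(T vs A) = 2
max payoff 3 at {S}

BR_2 = {S}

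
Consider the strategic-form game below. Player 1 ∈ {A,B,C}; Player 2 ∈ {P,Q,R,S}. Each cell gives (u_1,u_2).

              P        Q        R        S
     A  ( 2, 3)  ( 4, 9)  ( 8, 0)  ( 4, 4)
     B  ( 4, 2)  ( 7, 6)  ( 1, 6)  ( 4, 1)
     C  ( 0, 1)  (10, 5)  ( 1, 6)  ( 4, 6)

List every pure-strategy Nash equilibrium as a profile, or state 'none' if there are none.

(A,P): not NE [P1→B gives 4>2; P2→Q gives 9>3]
(A,Q): not NE [P1→C gives 10>4]
(A,R): not NE [P2→Q gives 9>0]
(A,S): not NE [P2→Q gives 9>4]
(B,P): not NE [P2→R gives 6>2]
(B,Q): not NE [P1→C gives 10>7]
(B,R): not NE [P1→A gives 8>1]
(B,S): not NE [P2→R gives 6>1]
(C,P): not NE [P1→B gives 4>0; P2→S gives 6>1]
(C,Q): not NE [P2→S gives 6>5]
(C,R): not NE [P1→A gives 8>1]
(C,S): NE

Nash profiles: (C,S)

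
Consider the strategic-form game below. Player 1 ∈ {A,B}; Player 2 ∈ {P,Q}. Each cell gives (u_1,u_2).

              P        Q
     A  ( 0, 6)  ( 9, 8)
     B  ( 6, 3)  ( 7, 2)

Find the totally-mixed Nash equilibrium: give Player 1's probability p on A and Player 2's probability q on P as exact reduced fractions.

P1 indiff ⇒ q·0+(1-q)·9 = q·6+(1-q)·7 ⇒ q(-6) = (1-q)(-2) ⇒ q = 1/4
P2 indiff ⇒ p·6+(1-p)·3 = p·8+(1-p)·2 ⇒ p(-2) = (1-p)(-1) ⇒ p = 1/3

p=1/3, q=1/4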